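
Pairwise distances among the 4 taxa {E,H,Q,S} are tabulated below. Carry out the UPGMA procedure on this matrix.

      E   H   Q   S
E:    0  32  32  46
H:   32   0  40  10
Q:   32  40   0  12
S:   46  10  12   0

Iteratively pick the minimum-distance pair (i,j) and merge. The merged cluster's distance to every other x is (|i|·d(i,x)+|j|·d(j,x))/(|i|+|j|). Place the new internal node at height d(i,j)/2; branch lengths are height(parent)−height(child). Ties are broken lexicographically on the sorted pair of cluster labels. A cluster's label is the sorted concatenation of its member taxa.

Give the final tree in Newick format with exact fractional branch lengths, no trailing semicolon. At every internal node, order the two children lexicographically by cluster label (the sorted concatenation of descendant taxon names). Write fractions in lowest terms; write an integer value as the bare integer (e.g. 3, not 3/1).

step 1: merge (H,S) at d=10; branch lengths H→5, S→5; new cluster HS
  updated: d(E,HS)=39, d(HS,Q)=26
step 2: merge (HS,Q) at d=26; branch lengths HS→8, Q→13; new cluster HQS
  updated: d(E,HQS)=110/3
step 3: merge (E,HQS) at d=110/3; branch lengths E→55/3, HQS→16/3; new cluster EHQS
final tree: (E:55/3,((H:5,S:5):8,Q:13):16/3)
total length: 164/3

(E:55/3,((H:5,S:5):8,Q:13):16/3)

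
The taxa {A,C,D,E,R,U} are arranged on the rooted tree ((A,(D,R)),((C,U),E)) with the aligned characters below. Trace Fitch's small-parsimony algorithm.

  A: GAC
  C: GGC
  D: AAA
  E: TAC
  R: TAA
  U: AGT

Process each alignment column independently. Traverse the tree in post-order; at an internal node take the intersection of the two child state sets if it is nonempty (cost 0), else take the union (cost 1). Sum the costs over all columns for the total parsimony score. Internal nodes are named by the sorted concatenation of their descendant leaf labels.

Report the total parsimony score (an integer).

7

DR@0: {A} ∪ {T} = {A,T} (union, +1)
ADR@0: {G} ∪ {A,T} = {A,G,T} (union, +1)
CU@0: {G} ∪ {A} = {A,G} (union, +1)
CEU@0: {A,G} ∪ {T} = {A,G,T} (union, +1)
ACDERU@0: {A,G,T} ∩ {A,G,T} = {A,G,T} (intersection, +0)
DR@1: {A} ∩ {A} = {A} (intersection, +0)
ADR@1: {A} ∩ {A} = {A} (intersection, +0)
CU@1: {G} ∩ {G} = {G} (intersection, +0)
CEU@1: {G} ∪ {A} = {A,G} (union, +1)
ACDERU@1: {A} ∩ {A,G} = {A} (intersection, +0)
DR@2: {A} ∩ {A} = {A} (intersection, +0)
ADR@2: {C} ∪ {A} = {A,C} (union, +1)
CU@2: {C} ∪ {T} = {C,T} (union, +1)
CEU@2: {C,T} ∩ {C} = {C} (intersection, +0)
ACDERU@2: {A,C} ∩ {C} = {C} (intersection, +0)
per-site changes: [4, 1, 2]; total = 7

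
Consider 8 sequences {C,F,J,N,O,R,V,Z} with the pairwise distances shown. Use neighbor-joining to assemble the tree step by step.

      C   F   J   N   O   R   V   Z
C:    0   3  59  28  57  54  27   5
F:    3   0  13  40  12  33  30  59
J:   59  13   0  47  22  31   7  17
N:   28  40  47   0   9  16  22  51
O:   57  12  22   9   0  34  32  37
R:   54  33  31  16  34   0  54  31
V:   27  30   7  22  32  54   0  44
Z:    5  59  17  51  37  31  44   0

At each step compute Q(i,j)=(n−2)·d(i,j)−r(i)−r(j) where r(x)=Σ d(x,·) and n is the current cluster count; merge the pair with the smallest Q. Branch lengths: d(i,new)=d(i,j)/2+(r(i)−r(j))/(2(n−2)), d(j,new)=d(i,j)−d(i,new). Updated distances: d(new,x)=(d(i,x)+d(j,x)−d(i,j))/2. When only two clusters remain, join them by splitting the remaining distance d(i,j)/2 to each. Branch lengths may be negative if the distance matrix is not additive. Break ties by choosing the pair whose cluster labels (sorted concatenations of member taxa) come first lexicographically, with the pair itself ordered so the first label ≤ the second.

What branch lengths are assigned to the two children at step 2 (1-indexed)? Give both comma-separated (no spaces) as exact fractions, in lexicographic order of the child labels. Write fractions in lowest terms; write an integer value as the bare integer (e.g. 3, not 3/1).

43/10,117/10

1. join C+Z (d=5, Q=-447) ⇒ CZ; edges |C|=19/12, |Z|=41/12
  updated: d(CZ,F)=57/2, d(CZ,J)=71/2, d(CZ,N)=37, d(CZ,O)=89/2, d(CZ,R)=40, d(CZ,V)=33
2. join N+R (d=16, Q=-299) ⇒ NR; edges |N|=43/10, |R|=117/10
  updated: d(CZ,NR)=61/2, d(F,NR)=57/2, d(J,NR)=31, d(NR,O)=27/2, d(NR,V)=30
3. join J+V (d=7, Q=-425/2) ⇒ JV; edges |J|=9/16, |V|=103/16
  updated: d(CZ,JV)=123/4, d(F,JV)=18, d(JV,NR)=27, d(JV,O)=47/2
4. join NR+O (d=27/2, Q=-305/2) ⇒ NOR; edges |NR|=31/4, |O|=23/4
  updated: d(CZ,NOR)=123/4, d(F,NOR)=27/2, d(JV,NOR)=37/2
5. join CZ+JV (d=123/4, Q=-383/4) ⇒ CJVZ; edges |CZ|=337/16, |JV|=155/16
  updated: d(CJVZ,F)=63/8, d(CJVZ,NOR)=37/4
6. join CJVZ+F (d=63/8, Q=-245/8) ⇒ CFJVZ; edges |CJVZ|=29/16, |F|=97/16
  updated: d(CFJVZ,NOR)=119/16
7. join CFJVZ+NOR (d=119/16) ⇒ CFJNORVZ; edges |CFJVZ|=119/32, |NOR|=119/32
final tree: ((((C:19/12,Z:41/12):337/16,(J:9/16,V:103/16):155/16):29/16,F:97/16):119/32,((N:43/10,R:117/10):31/4,O:23/4):119/32)
total length: 1401/16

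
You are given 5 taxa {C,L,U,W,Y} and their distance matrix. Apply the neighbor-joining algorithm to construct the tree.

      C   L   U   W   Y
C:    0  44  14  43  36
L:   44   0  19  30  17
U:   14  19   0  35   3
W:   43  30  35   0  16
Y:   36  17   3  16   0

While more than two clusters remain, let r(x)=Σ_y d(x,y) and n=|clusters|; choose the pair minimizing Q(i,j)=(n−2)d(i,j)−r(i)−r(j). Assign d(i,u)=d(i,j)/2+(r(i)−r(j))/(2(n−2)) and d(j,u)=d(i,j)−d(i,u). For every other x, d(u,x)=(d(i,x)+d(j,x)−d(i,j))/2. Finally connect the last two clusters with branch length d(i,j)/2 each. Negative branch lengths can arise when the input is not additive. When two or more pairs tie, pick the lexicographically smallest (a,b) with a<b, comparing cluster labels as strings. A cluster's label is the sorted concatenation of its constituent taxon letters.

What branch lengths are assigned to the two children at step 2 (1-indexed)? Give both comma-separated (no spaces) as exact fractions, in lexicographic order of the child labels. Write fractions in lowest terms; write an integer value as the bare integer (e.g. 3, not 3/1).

iteration 1: select C,U (d=14, Q=-166); attach at lengths (18, -4); label the merged cluster CU
  updated: d(CU,L)=49/2, d(CU,W)=32, d(CU,Y)=25/2
iteration 2: select CU,L (d=49/2, Q=-183/2); attach at lengths (93/8, 103/8); label the merged cluster CLU
  updated: d(CLU,W)=75/4, d(CLU,Y)=5/2
iteration 3: select CLU,W (d=75/4, Q=-149/4); attach at lengths (21/8, 129/8); label the merged cluster CLUW
  updated: d(CLUW,Y)=-1/8
iteration 4: select CLUW,Y (d=-1/8); attach at lengths (-1/16, -1/16); label the merged cluster CLUWY
final tree: ((((C:18,U:-4):93/8,L:103/8):21/8,W:129/8):-1/16,Y:-1/16)
total length: 457/8

93/8,103/8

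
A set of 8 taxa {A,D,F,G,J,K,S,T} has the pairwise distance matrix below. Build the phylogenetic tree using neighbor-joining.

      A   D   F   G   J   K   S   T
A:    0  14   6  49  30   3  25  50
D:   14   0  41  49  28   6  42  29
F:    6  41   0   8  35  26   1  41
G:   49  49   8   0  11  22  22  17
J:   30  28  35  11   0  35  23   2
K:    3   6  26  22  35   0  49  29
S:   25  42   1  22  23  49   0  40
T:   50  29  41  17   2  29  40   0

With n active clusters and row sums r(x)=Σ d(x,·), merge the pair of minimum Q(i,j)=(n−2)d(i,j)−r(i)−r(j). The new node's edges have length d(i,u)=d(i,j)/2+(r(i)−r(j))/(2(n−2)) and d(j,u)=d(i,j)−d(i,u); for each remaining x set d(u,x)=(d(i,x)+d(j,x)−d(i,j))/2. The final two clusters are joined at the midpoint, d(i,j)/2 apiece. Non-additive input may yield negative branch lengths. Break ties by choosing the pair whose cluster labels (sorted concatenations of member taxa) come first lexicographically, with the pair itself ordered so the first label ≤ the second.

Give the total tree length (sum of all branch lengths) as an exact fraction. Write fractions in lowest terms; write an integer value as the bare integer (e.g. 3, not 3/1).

step 1: merge (J,T) at d=2, Q=-360; branch lengths J→-8/3, T→14/3; new cluster JT
  updated: d(A,JT)=39, d(D,JT)=55/2, d(F,JT)=37, d(G,JT)=13, d(JT,K)=31, d(JT,S)=61/2
step 2: merge (D,K) at d=6, Q=-573/2; branch lengths D→29/4, K→-5/4; new cluster DK
  updated: d(A,DK)=11/2, d(DK,F)=61/2, d(DK,G)=65/2, d(DK,JT)=105/4, d(DK,S)=85/2
step 3: merge (A,DK) at d=11/2, Q=-959/4; branch lengths A→37/32, DK→139/32; new cluster ADK
  updated: d(ADK,F)=31/2, d(ADK,G)=38, d(ADK,JT)=239/8, d(ADK,S)=31
step 4: merge (G,JT) at d=13, Q=-1219/8; branch lengths G→77/48, JT→547/48; new cluster GJT
  updated: d(ADK,GJT)=439/16, d(F,GJT)=16, d(GJT,S)=79/4
step 5: merge (ADK,GJT) at d=439/16, Q=-329/4; branch lengths ADK→525/32, GJT→353/32; new cluster ADGJKT
  updated: d(ADGJKT,F)=65/32, d(ADGJKT,S)=373/32
step 6: merge (ADGJKT,F) at d=65/32, Q=-235/16; branch lengths ADGJKT→203/32, F→-69/16; new cluster ADFGJKT
  updated: d(ADFGJKT,S)=85/16
step 7: merge (ADFGJKT,S) at d=85/16; branch lengths ADFGJKT→85/32, S→85/32; new cluster ADFGJKST
final tree: ((((A:37/32,(D:29/4,K:-5/4):139/32):525/32,(G:77/48,(J:-8/3,T:14/3):547/48):353/32):203/32,F:-69/16):85/32,S:85/32)
total length: 1961/32

1961/32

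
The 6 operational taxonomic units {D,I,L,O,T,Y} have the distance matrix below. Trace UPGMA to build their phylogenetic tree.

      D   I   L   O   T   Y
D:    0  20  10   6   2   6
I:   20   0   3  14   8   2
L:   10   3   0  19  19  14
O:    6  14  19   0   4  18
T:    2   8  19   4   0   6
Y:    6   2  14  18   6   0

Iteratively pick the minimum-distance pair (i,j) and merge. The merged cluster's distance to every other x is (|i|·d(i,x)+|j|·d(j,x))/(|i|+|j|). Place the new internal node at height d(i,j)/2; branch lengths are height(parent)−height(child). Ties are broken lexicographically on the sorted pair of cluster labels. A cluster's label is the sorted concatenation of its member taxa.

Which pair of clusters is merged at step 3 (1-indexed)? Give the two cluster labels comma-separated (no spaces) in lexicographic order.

iteration 1: select D,T (d=2); attach at lengths (1, 1); label the merged cluster DT
  updated: d(DT,I)=14, d(DT,L)=29/2, d(DT,O)=5, d(DT,Y)=6
iteration 2: select I,Y (d=2); attach at lengths (1, 1); label the merged cluster IY
  updated: d(DT,IY)=10, d(IY,L)=17/2, d(IY,O)=16
iteration 3: select DT,O (d=5); attach at lengths (3/2, 5/2); label the merged cluster DOT
  updated: d(DOT,IY)=12, d(DOT,L)=16
iteration 4: select IY,L (d=17/2); attach at lengths (13/4, 17/4); label the merged cluster ILY
  updated: d(DOT,ILY)=40/3
iteration 5: select DOT,ILY (d=40/3); attach at lengths (25/6, 29/12); label the merged cluster DILOTY
final tree: (((D:1,T:1):3/2,O:5/2):25/6,((I:1,Y:1):13/4,L:17/4):29/12)
total length: 265/12

DT,O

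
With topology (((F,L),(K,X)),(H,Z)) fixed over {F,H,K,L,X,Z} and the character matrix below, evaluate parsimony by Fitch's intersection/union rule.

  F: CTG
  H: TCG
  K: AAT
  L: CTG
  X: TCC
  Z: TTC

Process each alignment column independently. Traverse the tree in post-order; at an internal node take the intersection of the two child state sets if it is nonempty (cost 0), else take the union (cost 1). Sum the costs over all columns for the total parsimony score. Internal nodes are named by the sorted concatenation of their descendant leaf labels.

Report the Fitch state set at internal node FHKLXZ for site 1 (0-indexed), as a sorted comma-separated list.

FL@0: {C} ∩ {C} = {C} (intersection, +0)
KX@0: {A} ∪ {T} = {A,T} (union, +1)
FKLX@0: {C} ∪ {A,T} = {A,C,T} (union, +1)
HZ@0: {T} ∩ {T} = {T} (intersection, +0)
FHKLXZ@0: {A,C,T} ∩ {T} = {T} (intersection, +0)
FL@1: {T} ∩ {T} = {T} (intersection, +0)
KX@1: {A} ∪ {C} = {A,C} (union, +1)
FKLX@1: {T} ∪ {A,C} = {A,C,T} (union, +1)
HZ@1: {C} ∪ {T} = {C,T} (union, +1)
FHKLXZ@1: {A,C,T} ∩ {C,T} = {C,T} (intersection, +0)
FL@2: {G} ∩ {G} = {G} (intersection, +0)
KX@2: {T} ∪ {C} = {C,T} (union, +1)
FKLX@2: {G} ∪ {C,T} = {C,G,T} (union, +1)
HZ@2: {G} ∪ {C} = {C,G} (union, +1)
FHKLXZ@2: {C,G,T} ∩ {C,G} = {C,G} (intersection, +0)
per-site changes: [2, 3, 3]; total = 8

C,T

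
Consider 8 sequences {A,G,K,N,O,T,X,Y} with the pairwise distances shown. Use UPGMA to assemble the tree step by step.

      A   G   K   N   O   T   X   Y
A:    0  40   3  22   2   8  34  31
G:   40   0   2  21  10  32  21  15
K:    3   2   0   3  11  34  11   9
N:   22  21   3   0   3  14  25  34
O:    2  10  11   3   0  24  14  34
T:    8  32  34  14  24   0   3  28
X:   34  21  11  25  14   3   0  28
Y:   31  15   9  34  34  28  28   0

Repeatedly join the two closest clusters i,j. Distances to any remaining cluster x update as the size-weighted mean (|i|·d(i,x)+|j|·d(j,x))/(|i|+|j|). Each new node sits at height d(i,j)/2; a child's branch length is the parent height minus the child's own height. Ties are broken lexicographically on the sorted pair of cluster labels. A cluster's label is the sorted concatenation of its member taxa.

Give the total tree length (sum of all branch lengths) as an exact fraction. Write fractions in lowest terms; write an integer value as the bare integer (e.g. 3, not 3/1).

step 1: merge (A,O) at d=2; branch lengths A→1, O→1; new cluster AO
  updated: d(AO,G)=25, d(AO,K)=7, d(AO,N)=25/2, d(AO,T)=16, d(AO,X)=24, d(AO,Y)=65/2
step 2: merge (G,K) at d=2; branch lengths G→1, K→1; new cluster GK
  updated: d(AO,GK)=16, d(GK,N)=12, d(GK,T)=33, d(GK,X)=16, d(GK,Y)=12
step 3: merge (T,X) at d=3; branch lengths T→3/2, X→3/2; new cluster TX
  updated: d(AO,TX)=20, d(GK,TX)=49/2, d(N,TX)=39/2, d(TX,Y)=28
step 4: merge (GK,N) at d=12; branch lengths GK→5, N→6; new cluster GKN
  updated: d(AO,GKN)=89/6, d(GKN,TX)=137/6, d(GKN,Y)=58/3
step 5: merge (AO,GKN) at d=89/6; branch lengths AO→77/12, GKN→17/12; new cluster AGKNO
  updated: d(AGKNO,TX)=217/10, d(AGKNO,Y)=123/5
step 6: merge (AGKNO,TX) at d=217/10; branch lengths AGKNO→103/30, TX→187/20; new cluster AGKNOTX
  updated: d(AGKNOTX,Y)=179/7
step 7: merge (AGKNOTX,Y) at d=179/7; branch lengths AGKNOTX→271/140, Y→179/14; new cluster AGKNOTXY
final tree: ((((A:1,O:1):77/12,((G:1,K:1):5,N:6):17/12):103/30,(T:3/2,X:3/2):187/20):271/140,Y:179/14)
total length: 11201/210

11201/210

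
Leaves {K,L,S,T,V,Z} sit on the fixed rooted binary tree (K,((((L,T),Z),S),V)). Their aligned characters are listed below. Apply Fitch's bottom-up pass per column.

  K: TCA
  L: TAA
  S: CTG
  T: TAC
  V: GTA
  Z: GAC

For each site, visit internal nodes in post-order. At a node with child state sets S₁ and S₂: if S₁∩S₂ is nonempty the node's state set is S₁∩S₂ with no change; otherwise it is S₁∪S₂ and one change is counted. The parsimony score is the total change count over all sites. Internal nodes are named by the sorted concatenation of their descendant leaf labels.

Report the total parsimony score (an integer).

8

[col 0] LT: children L:{T}, T:{T} ∩→ {T}; cost 0
[col 0] LTZ: children LT:{T}, Z:{G} ∪→ {G,T}; cost 1
[col 0] LSTZ: children LTZ:{G,T}, S:{C} ∪→ {C,G,T}; cost 1
[col 0] LSTVZ: children LSTZ:{C,G,T}, V:{G} ∩→ {G}; cost 0
[col 0] KLSTVZ: children K:{T}, LSTVZ:{G} ∪→ {G,T}; cost 1
[col 1] LT: children L:{A}, T:{A} ∩→ {A}; cost 0
[col 1] LTZ: children LT:{A}, Z:{A} ∩→ {A}; cost 0
[col 1] LSTZ: children LTZ:{A}, S:{T} ∪→ {A,T}; cost 1
[col 1] LSTVZ: children LSTZ:{A,T}, V:{T} ∩→ {T}; cost 0
[col 1] KLSTVZ: children K:{C}, LSTVZ:{T} ∪→ {C,T}; cost 1
[col 2] LT: children L:{A}, T:{C} ∪→ {A,C}; cost 1
[col 2] LTZ: children LT:{A,C}, Z:{C} ∩→ {C}; cost 0
[col 2] LSTZ: children LTZ:{C}, S:{G} ∪→ {C,G}; cost 1
[col 2] LSTVZ: children LSTZ:{C,G}, V:{A} ∪→ {A,C,G}; cost 1
[col 2] KLSTVZ: children K:{A}, LSTVZ:{A,C,G} ∩→ {A}; cost 0
per-site changes: [3, 2, 3]; total = 8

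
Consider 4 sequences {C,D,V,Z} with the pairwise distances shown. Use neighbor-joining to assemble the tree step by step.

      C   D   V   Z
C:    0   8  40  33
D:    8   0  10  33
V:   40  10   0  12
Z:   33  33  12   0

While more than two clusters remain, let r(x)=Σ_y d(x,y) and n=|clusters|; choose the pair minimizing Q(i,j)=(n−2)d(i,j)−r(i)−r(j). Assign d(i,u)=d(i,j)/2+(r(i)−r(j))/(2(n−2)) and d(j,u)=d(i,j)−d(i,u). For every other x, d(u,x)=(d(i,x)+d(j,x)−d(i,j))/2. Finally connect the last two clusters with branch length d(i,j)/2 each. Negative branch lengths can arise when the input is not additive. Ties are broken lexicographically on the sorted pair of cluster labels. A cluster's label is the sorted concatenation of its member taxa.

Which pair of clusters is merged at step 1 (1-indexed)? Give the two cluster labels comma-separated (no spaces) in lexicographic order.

step 1: merge (C,D) at d=8, Q=-116; branch lengths C→23/2, D→-7/2; new cluster CD
  updated: d(CD,V)=21, d(CD,Z)=29
step 2: merge (CD,V) at d=21, Q=-62; branch lengths CD→19, V→2; new cluster CDV
  updated: d(CDV,Z)=10
step 3: merge (CDV,Z) at d=10; branch lengths CDV→5, Z→5; new cluster CDVZ
final tree: (((C:23/2,D:-7/2):19,V:2):5,Z:5)
total length: 39

C,D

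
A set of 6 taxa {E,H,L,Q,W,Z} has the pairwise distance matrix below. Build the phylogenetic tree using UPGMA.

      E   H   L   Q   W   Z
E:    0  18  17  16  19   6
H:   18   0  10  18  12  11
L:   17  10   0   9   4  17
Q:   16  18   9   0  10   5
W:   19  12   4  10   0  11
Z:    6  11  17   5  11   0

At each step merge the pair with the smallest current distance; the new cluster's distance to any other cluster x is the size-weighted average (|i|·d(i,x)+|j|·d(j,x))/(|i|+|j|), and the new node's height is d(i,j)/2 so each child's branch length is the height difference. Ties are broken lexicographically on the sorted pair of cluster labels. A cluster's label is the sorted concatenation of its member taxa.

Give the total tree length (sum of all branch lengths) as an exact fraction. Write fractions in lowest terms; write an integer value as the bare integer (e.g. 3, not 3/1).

step 1: merge (L,W) at d=4; branch lengths L→2, W→2; new cluster LW
  updated: d(E,LW)=18, d(H,LW)=11, d(LW,Q)=19/2, d(LW,Z)=14
step 2: merge (Q,Z) at d=5; branch lengths Q→5/2, Z→5/2; new cluster QZ
  updated: d(E,QZ)=11, d(H,QZ)=29/2, d(LW,QZ)=47/4
step 3: merge (E,QZ) at d=11; branch lengths E→11/2, QZ→3; new cluster EQZ
  updated: d(EQZ,H)=47/3, d(EQZ,LW)=83/6
step 4: merge (H,LW) at d=11; branch lengths H→11/2, LW→7/2; new cluster HLW
  updated: d(EQZ,HLW)=130/9
step 5: merge (EQZ,HLW) at d=130/9; branch lengths EQZ→31/18, HLW→31/18; new cluster EHLQWZ
final tree: ((E:11/2,(Q:5/2,Z:5/2):3):31/18,(H:11/2,(L:2,W:2):7/2):31/18)
total length: 539/18

539/18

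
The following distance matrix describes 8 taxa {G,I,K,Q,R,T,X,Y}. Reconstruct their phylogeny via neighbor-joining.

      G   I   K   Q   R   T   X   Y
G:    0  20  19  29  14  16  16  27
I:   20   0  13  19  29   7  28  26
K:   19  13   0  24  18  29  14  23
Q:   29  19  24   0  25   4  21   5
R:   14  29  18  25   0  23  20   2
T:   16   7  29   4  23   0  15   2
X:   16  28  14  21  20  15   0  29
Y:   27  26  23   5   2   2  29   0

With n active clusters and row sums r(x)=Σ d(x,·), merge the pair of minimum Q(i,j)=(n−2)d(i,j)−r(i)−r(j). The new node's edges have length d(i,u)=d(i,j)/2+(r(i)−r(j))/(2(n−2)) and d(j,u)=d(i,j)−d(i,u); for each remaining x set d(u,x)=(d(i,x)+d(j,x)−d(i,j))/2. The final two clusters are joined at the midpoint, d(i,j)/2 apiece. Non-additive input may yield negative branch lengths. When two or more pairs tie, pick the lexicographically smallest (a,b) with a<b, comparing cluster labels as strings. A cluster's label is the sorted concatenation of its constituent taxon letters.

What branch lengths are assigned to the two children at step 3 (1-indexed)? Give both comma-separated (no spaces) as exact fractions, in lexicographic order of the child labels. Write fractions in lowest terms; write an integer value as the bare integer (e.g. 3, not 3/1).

13/4,15/2

step 1: merge (R,Y) at d=2, Q=-233; branch lengths R→29/12, Y→-5/12; new cluster RY
  updated: d(G,RY)=39/2, d(I,RY)=53/2, d(K,RY)=39/2, d(Q,RY)=14, d(RY,T)=23/2, d(RY,X)=47/2
step 2: merge (Q,T) at d=4, Q=-347/2; branch lengths Q→97/20, T→-17/20; new cluster QT
  updated: d(G,QT)=41/2, d(I,QT)=11, d(K,QT)=49/2, d(QT,RY)=43/4, d(QT,X)=16
step 3: merge (QT,RY) at d=43/4, Q=-279/2; branch lengths QT→13/4, RY→15/2; new cluster QRTY
  updated: d(G,QRTY)=117/8, d(I,QRTY)=107/8, d(K,QRTY)=133/8, d(QRTY,X)=115/8
step 4: merge (I,K) at d=13, Q=-98; branch lengths I→203/24, K→109/24; new cluster IK
  updated: d(G,IK)=13, d(IK,QRTY)=17/2, d(IK,X)=29/2
step 5: merge (G,X) at d=16, Q=-113/2; branch lengths G→123/16, X→133/16; new cluster GX
  updated: d(GX,IK)=23/4, d(GX,QRTY)=13/2
step 6: merge (GX,IK) at d=23/4, Q=-83/4; branch lengths GX→15/8, IK→31/8; new cluster GIKX
  updated: d(GIKX,QRTY)=37/8
step 7: merge (GIKX,QRTY) at d=37/8; branch lengths GIKX→37/16, QRTY→37/16; new cluster GIKQRTXY
final tree: (((G:123/16,X:133/16):15/8,(I:203/24,K:109/24):31/8):37/16,((Q:97/20,T:-17/20):13/4,(R:29/12,Y:-5/12):15/2):37/16)
total length: 449/8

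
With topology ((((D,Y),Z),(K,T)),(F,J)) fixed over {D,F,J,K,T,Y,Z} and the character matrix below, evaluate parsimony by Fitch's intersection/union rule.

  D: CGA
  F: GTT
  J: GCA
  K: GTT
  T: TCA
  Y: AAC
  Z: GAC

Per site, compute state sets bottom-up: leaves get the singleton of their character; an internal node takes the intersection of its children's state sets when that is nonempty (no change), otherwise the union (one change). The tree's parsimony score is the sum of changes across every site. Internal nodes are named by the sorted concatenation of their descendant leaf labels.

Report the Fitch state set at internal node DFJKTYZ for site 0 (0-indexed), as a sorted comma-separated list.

G

DY@0: {C} ∪ {A} = {A,C} (union, +1)
DYZ@0: {A,C} ∪ {G} = {A,C,G} (union, +1)
KT@0: {G} ∪ {T} = {G,T} (union, +1)
DKTYZ@0: {A,C,G} ∩ {G,T} = {G} (intersection, +0)
FJ@0: {G} ∩ {G} = {G} (intersection, +0)
DFJKTYZ@0: {G} ∩ {G} = {G} (intersection, +0)
DY@1: {G} ∪ {A} = {A,G} (union, +1)
DYZ@1: {A,G} ∩ {A} = {A} (intersection, +0)
KT@1: {T} ∪ {C} = {C,T} (union, +1)
DKTYZ@1: {A} ∪ {C,T} = {A,C,T} (union, +1)
FJ@1: {T} ∪ {C} = {C,T} (union, +1)
DFJKTYZ@1: {A,C,T} ∩ {C,T} = {C,T} (intersection, +0)
DY@2: {A} ∪ {C} = {A,C} (union, +1)
DYZ@2: {A,C} ∩ {C} = {C} (intersection, +0)
KT@2: {T} ∪ {A} = {A,T} (union, +1)
DKTYZ@2: {C} ∪ {A,T} = {A,C,T} (union, +1)
FJ@2: {T} ∪ {A} = {A,T} (union, +1)
DFJKTYZ@2: {A,C,T} ∩ {A,T} = {A,T} (intersection, +0)
per-site changes: [3, 4, 4]; total = 11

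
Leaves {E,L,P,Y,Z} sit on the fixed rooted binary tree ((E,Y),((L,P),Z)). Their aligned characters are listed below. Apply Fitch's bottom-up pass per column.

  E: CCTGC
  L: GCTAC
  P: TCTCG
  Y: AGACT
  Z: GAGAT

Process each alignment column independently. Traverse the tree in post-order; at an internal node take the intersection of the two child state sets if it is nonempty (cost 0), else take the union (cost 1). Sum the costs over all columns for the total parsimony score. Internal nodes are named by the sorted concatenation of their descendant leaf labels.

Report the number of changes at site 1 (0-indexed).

2

[col 0] EY: children E:{C}, Y:{A} ∪→ {A,C}; cost 1
[col 0] LP: children L:{G}, P:{T} ∪→ {G,T}; cost 1
[col 0] LPZ: children LP:{G,T}, Z:{G} ∩→ {G}; cost 0
[col 0] ELPYZ: children EY:{A,C}, LPZ:{G} ∪→ {A,C,G}; cost 1
[col 1] EY: children E:{C}, Y:{G} ∪→ {C,G}; cost 1
[col 1] LP: children L:{C}, P:{C} ∩→ {C}; cost 0
[col 1] LPZ: children LP:{C}, Z:{A} ∪→ {A,C}; cost 1
[col 1] ELPYZ: children EY:{C,G}, LPZ:{A,C} ∩→ {C}; cost 0
[col 2] EY: children E:{T}, Y:{A} ∪→ {A,T}; cost 1
[col 2] LP: children L:{T}, P:{T} ∩→ {T}; cost 0
[col 2] LPZ: children LP:{T}, Z:{G} ∪→ {G,T}; cost 1
[col 2] ELPYZ: children EY:{A,T}, LPZ:{G,T} ∩→ {T}; cost 0
[col 3] EY: children E:{G}, Y:{C} ∪→ {C,G}; cost 1
[col 3] LP: children L:{A}, P:{C} ∪→ {A,C}; cost 1
[col 3] LPZ: children LP:{A,C}, Z:{A} ∩→ {A}; cost 0
[col 3] ELPYZ: children EY:{C,G}, LPZ:{A} ∪→ {A,C,G}; cost 1
[col 4] EY: children E:{C}, Y:{T} ∪→ {C,T}; cost 1
[col 4] LP: children L:{C}, P:{G} ∪→ {C,G}; cost 1
[col 4] LPZ: children LP:{C,G}, Z:{T} ∪→ {C,G,T}; cost 1
[col 4] ELPYZ: children EY:{C,T}, LPZ:{C,G,T} ∩→ {C,T}; cost 0
per-site changes: [3, 2, 2, 3, 3]; total = 13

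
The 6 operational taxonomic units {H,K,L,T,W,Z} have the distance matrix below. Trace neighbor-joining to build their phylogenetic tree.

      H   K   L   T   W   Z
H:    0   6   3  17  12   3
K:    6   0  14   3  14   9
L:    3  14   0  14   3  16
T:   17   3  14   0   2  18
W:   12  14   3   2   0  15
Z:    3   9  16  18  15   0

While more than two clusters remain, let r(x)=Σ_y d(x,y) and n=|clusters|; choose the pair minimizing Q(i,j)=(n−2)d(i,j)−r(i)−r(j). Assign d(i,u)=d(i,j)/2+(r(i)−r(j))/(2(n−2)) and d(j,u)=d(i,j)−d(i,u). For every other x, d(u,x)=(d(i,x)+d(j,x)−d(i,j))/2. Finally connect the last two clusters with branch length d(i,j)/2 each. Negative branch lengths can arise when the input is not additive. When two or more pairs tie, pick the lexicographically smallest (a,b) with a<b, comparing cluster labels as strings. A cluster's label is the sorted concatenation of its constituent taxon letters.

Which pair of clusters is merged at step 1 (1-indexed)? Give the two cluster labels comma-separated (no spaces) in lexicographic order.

iteration 1: select T,W (d=2, Q=-92); attach at lengths (2, 0); label the merged cluster TW
  updated: d(H,TW)=27/2, d(K,TW)=15/2, d(L,TW)=15/2, d(TW,Z)=31/2
iteration 2: select L,TW (d=15/2, Q=-62); attach at lengths (19/6, 13/3); label the merged cluster LTW
  updated: d(H,LTW)=9/2, d(K,LTW)=7, d(LTW,Z)=12
iteration 3: select H,Z (d=3, Q=-63/2); attach at lengths (-9/8, 33/8); label the merged cluster HZ
  updated: d(HZ,K)=6, d(HZ,LTW)=27/4
iteration 4: select HZ,K (d=6, Q=-79/4); attach at lengths (23/8, 25/8); label the merged cluster HKZ
  updated: d(HKZ,LTW)=31/8
iteration 5: select HKZ,LTW (d=31/8); attach at lengths (31/16, 31/16); label the merged cluster HKLTWZ
final tree: (((H:-9/8,Z:33/8):23/8,K:25/8):31/16,(L:19/6,(T:2,W:0):13/3):31/16)
total length: 179/8

T,W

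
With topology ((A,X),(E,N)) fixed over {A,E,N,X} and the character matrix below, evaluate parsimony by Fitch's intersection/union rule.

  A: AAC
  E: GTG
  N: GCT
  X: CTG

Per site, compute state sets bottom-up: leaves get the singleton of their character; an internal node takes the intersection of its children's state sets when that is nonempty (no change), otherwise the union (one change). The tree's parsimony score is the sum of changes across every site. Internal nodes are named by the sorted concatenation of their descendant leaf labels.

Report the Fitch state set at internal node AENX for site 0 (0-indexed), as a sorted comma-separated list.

site 0, node AX: A={A} ∪ X={C} → {A,C} (+1)
site 0, node EN: E={G} ∩ N={G} → {G} (+0)
site 0, node AENX: AX={A,C} ∪ EN={G} → {A,C,G} (+1)
site 1, node AX: A={A} ∪ X={T} → {A,T} (+1)
site 1, node EN: E={T} ∪ N={C} → {C,T} (+1)
site 1, node AENX: AX={A,T} ∩ EN={C,T} → {T} (+0)
site 2, node AX: A={C} ∪ X={G} → {C,G} (+1)
site 2, node EN: E={G} ∪ N={T} → {G,T} (+1)
site 2, node AENX: AX={C,G} ∩ EN={G,T} → {G} (+0)
per-site changes: [2, 2, 2]; total = 6

A,C,G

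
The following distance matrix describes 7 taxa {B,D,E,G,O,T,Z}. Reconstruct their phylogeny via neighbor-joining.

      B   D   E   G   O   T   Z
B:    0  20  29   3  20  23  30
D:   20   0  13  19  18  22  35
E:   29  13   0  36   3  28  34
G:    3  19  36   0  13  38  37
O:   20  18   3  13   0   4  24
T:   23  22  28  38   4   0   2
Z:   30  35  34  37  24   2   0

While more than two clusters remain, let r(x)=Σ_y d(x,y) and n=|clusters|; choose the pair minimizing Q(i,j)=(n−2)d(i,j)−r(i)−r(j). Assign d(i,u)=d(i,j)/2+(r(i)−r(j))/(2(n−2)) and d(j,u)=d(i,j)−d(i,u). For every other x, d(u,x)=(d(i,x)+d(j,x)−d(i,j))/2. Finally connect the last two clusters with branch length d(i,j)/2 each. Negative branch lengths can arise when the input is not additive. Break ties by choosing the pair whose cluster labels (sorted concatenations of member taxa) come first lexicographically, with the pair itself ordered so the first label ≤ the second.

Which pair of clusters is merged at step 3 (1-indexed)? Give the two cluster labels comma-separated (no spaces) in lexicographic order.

iteration 1: select T,Z (d=2, Q=-269); attach at lengths (-7/2, 11/2); label the merged cluster TZ
  updated: d(B,TZ)=51/2, d(D,TZ)=55/2, d(E,TZ)=30, d(G,TZ)=73/2, d(O,TZ)=13
iteration 2: select B,G (d=3, Q=-193); attach at lengths (1/4, 11/4); label the merged cluster BG
  updated: d(BG,D)=18, d(BG,E)=31, d(BG,O)=15, d(BG,TZ)=59/2
iteration 3: select E,O (d=3, Q=-117); attach at lengths (37/6, -19/6); label the merged cluster EO
  updated: d(BG,EO)=43/2, d(D,EO)=14, d(EO,TZ)=20
iteration 4: select BG,D (d=18, Q=-185/2); attach at lengths (91/8, 53/8); label the merged cluster BDG
  updated: d(BDG,EO)=35/4, d(BDG,TZ)=39/2
iteration 5: select BDG,EO (d=35/4, Q=-193/4); attach at lengths (33/8, 37/8); label the merged cluster BDEGO
  updated: d(BDEGO,TZ)=123/8
iteration 6: select BDEGO,TZ (d=123/8); attach at lengths (123/16, 123/16); label the merged cluster BDEGOTZ
final tree: ((((B:1/4,G:11/4):91/8,D:53/8):33/8,(E:37/6,O:-19/6):37/8):123/16,(T:-7/2,Z:11/2):123/16)
total length: 401/8

E,O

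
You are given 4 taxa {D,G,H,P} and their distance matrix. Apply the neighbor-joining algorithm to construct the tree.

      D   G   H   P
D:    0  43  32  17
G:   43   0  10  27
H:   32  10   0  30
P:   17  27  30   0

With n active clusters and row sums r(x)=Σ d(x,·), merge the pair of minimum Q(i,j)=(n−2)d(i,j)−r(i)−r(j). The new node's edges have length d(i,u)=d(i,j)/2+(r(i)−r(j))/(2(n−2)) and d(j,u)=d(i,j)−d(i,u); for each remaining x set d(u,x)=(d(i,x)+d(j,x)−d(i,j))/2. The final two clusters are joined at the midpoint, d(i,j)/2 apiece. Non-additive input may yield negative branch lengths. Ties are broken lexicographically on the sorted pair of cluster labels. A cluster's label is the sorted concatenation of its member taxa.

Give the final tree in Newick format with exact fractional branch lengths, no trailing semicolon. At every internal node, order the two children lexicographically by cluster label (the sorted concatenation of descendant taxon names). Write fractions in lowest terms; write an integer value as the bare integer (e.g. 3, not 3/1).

iteration 1: select D,P (d=17, Q=-132); attach at lengths (13, 4); label the merged cluster DP
  updated: d(DP,G)=53/2, d(DP,H)=45/2
iteration 2: select DP,G (d=53/2, Q=-59); attach at lengths (39/2, 7); label the merged cluster DGP
  updated: d(DGP,H)=3
iteration 3: select DGP,H (d=3); attach at lengths (3/2, 3/2); label the merged cluster DGHP
final tree: (((D:13,P:4):39/2,G:7):3/2,H:3/2)
total length: 93/2

(((D:13,P:4):39/2,G:7):3/2,H:3/2)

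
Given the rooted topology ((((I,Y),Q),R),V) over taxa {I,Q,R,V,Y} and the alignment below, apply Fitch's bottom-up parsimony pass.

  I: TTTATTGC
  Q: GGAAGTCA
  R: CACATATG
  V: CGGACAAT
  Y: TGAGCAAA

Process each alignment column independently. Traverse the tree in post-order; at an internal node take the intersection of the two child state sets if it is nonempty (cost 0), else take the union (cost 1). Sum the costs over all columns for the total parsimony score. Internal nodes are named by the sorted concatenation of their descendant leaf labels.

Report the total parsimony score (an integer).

IY@0: {T} ∩ {T} = {T} (intersection, +0)
IQY@0: {T} ∪ {G} = {G,T} (union, +1)
IQRY@0: {G,T} ∪ {C} = {C,G,T} (union, +1)
IQRVY@0: {C,G,T} ∩ {C} = {C} (intersection, +0)
IY@1: {T} ∪ {G} = {G,T} (union, +1)
IQY@1: {G,T} ∩ {G} = {G} (intersection, +0)
IQRY@1: {G} ∪ {A} = {A,G} (union, +1)
IQRVY@1: {A,G} ∩ {G} = {G} (intersection, +0)
IY@2: {T} ∪ {A} = {A,T} (union, +1)
IQY@2: {A,T} ∩ {A} = {A} (intersection, +0)
IQRY@2: {A} ∪ {C} = {A,C} (union, +1)
IQRVY@2: {A,C} ∪ {G} = {A,C,G} (union, +1)
IY@3: {A} ∪ {G} = {A,G} (union, +1)
IQY@3: {A,G} ∩ {A} = {A} (intersection, +0)
IQRY@3: {A} ∩ {A} = {A} (intersection, +0)
IQRVY@3: {A} ∩ {A} = {A} (intersection, +0)
IY@4: {T} ∪ {C} = {C,T} (union, +1)
IQY@4: {C,T} ∪ {G} = {C,G,T} (union, +1)
IQRY@4: {C,G,T} ∩ {T} = {T} (intersection, +0)
IQRVY@4: {T} ∪ {C} = {C,T} (union, +1)
IY@5: {T} ∪ {A} = {A,T} (union, +1)
IQY@5: {A,T} ∩ {T} = {T} (intersection, +0)
IQRY@5: {T} ∪ {A} = {A,T} (union, +1)
IQRVY@5: {A,T} ∩ {A} = {A} (intersection, +0)
IY@6: {G} ∪ {A} = {A,G} (union, +1)
IQY@6: {A,G} ∪ {C} = {A,C,G} (union, +1)
IQRY@6: {A,C,G} ∪ {T} = {A,C,G,T} (union, +1)
IQRVY@6: {A,C,G,T} ∩ {A} = {A} (intersection, +0)
IY@7: {C} ∪ {A} = {A,C} (union, +1)
IQY@7: {A,C} ∩ {A} = {A} (intersection, +0)
IQRY@7: {A} ∪ {G} = {A,G} (union, +1)
IQRVY@7: {A,G} ∪ {T} = {A,G,T} (union, +1)
per-site changes: [2, 2, 3, 1, 3, 2, 3, 3]; total = 19

19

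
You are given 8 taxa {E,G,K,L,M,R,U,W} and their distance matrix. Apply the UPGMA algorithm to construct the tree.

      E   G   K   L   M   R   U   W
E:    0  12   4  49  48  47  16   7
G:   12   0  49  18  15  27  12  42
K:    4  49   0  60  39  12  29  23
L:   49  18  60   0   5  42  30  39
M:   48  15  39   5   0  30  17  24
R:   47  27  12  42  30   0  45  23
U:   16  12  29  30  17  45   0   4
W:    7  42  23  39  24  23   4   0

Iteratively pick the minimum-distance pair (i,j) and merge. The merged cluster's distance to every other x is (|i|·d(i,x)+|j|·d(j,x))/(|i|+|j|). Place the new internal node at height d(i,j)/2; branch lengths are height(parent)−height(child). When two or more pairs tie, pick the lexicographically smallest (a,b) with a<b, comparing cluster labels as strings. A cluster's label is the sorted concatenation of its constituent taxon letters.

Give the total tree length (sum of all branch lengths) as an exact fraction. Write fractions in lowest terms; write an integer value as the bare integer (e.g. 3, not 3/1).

iteration 1: select E,K (d=4); attach at lengths (2, 2); label the merged cluster EK
  updated: d(EK,G)=61/2, d(EK,L)=109/2, d(EK,M)=87/2, d(EK,R)=59/2, d(EK,U)=45/2, d(EK,W)=15
iteration 2: select U,W (d=4); attach at lengths (2, 2); label the merged cluster UW
  updated: d(EK,UW)=75/4, d(G,UW)=27, d(L,UW)=69/2, d(M,UW)=41/2, d(R,UW)=34
iteration 3: select L,M (d=5); attach at lengths (5/2, 5/2); label the merged cluster LM
  updated: d(EK,LM)=49, d(G,LM)=33/2, d(LM,R)=36, d(LM,UW)=55/2
iteration 4: select G,LM (d=33/2); attach at lengths (33/4, 23/4); label the merged cluster GLM
  updated: d(EK,GLM)=257/6, d(GLM,R)=33, d(GLM,UW)=82/3
iteration 5: select EK,UW (d=75/4); attach at lengths (59/8, 59/8); label the merged cluster EKUW
  updated: d(EKUW,GLM)=421/12, d(EKUW,R)=127/4
iteration 6: select EKUW,R (d=127/4); attach at lengths (13/2, 127/8); label the merged cluster EKRUW
  updated: d(EKRUW,GLM)=104/3
iteration 7: select EKRUW,GLM (d=104/3); attach at lengths (35/24, 109/12); label the merged cluster EGKLMRUW
final tree: ((((E:2,K:2):59/8,(U:2,W:2):59/8):13/2,R:127/8):35/24,(G:33/4,(L:5/2,M:5/2):23/4):109/12)
total length: 224/3

224/3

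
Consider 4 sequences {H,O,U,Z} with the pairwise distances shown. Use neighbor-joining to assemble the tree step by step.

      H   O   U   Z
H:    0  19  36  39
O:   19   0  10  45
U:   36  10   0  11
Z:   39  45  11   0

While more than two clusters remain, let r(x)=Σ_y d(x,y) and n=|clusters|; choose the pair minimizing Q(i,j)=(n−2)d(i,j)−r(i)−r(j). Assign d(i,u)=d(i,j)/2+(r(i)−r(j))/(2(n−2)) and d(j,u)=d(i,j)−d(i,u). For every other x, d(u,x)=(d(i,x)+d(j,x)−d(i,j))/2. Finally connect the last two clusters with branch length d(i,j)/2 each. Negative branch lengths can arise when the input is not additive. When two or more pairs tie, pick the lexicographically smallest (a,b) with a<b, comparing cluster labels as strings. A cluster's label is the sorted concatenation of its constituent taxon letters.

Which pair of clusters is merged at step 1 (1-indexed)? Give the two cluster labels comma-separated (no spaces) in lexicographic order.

H,O

iteration 1: select H,O (d=19, Q=-130); attach at lengths (29/2, 9/2); label the merged cluster HO
  updated: d(HO,U)=27/2, d(HO,Z)=65/2
iteration 2: select HO,U (d=27/2, Q=-57); attach at lengths (35/2, -4); label the merged cluster HOU
  updated: d(HOU,Z)=15
iteration 3: select HOU,Z (d=15); attach at lengths (15/2, 15/2); label the merged cluster HOUZ
final tree: (((H:29/2,O:9/2):35/2,U:-4):15/2,Z:15/2)
total length: 95/2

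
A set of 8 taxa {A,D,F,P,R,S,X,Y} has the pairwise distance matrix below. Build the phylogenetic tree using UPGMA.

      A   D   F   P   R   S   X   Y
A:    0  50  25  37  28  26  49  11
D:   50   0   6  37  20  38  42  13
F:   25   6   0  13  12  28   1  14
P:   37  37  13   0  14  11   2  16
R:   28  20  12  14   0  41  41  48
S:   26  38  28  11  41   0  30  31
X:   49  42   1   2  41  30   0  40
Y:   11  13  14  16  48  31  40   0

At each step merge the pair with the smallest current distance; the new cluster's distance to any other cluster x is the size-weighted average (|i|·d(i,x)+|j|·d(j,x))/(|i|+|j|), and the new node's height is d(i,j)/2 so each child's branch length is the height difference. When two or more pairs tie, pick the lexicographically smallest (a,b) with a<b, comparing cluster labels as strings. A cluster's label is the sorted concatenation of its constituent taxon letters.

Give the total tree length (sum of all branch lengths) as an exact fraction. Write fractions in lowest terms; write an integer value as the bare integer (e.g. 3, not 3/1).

1. join F+X (d=1) ⇒ FX; edges |F|=1/2, |X|=1/2
  updated: d(A,FX)=37, d(D,FX)=24, d(FX,P)=15/2, d(FX,R)=53/2, d(FX,S)=29, d(FX,Y)=27
2. join FX+P (d=15/2) ⇒ FPX; edges |FX|=13/4, |P|=15/4
  updated: d(A,FPX)=37, d(D,FPX)=85/3, d(FPX,R)=67/3, d(FPX,S)=23, d(FPX,Y)=70/3
3. join A+Y (d=11) ⇒ AY; edges |A|=11/2, |Y|=11/2
  updated: d(AY,D)=63/2, d(AY,FPX)=181/6, d(AY,R)=38, d(AY,S)=57/2
4. join D+R (d=20) ⇒ DR; edges |D|=10, |R|=10
  updated: d(AY,DR)=139/4, d(DR,FPX)=76/3, d(DR,S)=79/2
5. join FPX+S (d=23) ⇒ FPSX; edges |FPX|=31/4, |S|=23/2
  updated: d(AY,FPSX)=119/4, d(DR,FPSX)=231/8
6. join DR+FPSX (d=231/8) ⇒ DFPRSX; edges |DR|=71/16, |FPSX|=47/16
  updated: d(AY,DFPRSX)=377/12
7. join AY+DFPRSX (d=377/12) ⇒ ADFPRSXY; edges |AY|=245/24, |DFPRSX|=61/48
final tree: ((A:11/2,Y:11/2):245/24,((D:10,R:10):71/16,(((F:1/2,X:1/2):13/4,P:15/4):31/4,S:23/2):47/16):61/48)
total length: 3701/48

3701/48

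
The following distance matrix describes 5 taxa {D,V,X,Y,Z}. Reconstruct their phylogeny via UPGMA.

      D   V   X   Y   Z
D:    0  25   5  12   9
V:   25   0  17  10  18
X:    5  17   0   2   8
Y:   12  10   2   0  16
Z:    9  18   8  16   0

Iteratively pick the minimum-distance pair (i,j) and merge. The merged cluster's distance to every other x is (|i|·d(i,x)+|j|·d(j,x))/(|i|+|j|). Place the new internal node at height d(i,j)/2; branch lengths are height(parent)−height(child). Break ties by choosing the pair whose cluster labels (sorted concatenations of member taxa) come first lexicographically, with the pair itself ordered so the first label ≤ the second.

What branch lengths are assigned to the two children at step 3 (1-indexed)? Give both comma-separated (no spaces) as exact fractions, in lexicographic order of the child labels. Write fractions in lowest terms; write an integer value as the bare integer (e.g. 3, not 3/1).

5/4,11/2

iteration 1: select X,Y (d=2); attach at lengths (1, 1); label the merged cluster XY
  updated: d(D,XY)=17/2, d(V,XY)=27/2, d(XY,Z)=12
iteration 2: select D,XY (d=17/2); attach at lengths (17/4, 13/4); label the merged cluster DXY
  updated: d(DXY,V)=52/3, d(DXY,Z)=11
iteration 3: select DXY,Z (d=11); attach at lengths (5/4, 11/2); label the merged cluster DXYZ
  updated: d(DXYZ,V)=35/2
iteration 4: select DXYZ,V (d=35/2); attach at lengths (13/4, 35/4); label the merged cluster DVXYZ
final tree: (((D:17/4,(X:1,Y:1):13/4):5/4,Z:11/2):13/4,V:35/4)
total length: 113/4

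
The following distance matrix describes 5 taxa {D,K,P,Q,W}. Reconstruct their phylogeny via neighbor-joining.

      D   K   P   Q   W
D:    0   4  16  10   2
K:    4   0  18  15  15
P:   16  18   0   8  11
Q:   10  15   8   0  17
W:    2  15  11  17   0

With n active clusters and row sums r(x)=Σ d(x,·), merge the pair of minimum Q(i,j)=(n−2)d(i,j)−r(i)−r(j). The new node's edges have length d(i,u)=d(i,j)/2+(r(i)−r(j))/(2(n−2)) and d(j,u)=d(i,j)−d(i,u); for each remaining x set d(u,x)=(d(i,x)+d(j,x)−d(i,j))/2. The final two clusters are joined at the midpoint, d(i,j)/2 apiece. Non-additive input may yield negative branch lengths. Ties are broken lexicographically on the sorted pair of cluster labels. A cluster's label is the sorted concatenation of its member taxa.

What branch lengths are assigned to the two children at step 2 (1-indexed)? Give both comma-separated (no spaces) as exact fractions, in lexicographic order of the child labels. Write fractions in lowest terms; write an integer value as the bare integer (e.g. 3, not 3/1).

-17/8,49/8

iteration 1: select P,Q (d=8, Q=-79); attach at lengths (9/2, 7/2); label the merged cluster PQ
  updated: d(D,PQ)=9, d(K,PQ)=25/2, d(PQ,W)=10
iteration 2: select D,K (d=4, Q=-77/2); attach at lengths (-17/8, 49/8); label the merged cluster DK
  updated: d(DK,PQ)=35/4, d(DK,W)=13/2
iteration 3: select DK,PQ (d=35/4, Q=-101/4); attach at lengths (21/8, 49/8); label the merged cluster DKPQ
  updated: d(DKPQ,W)=31/8
iteration 4: select DKPQ,W (d=31/8); attach at lengths (31/16, 31/16); label the merged cluster DKPQW
final tree: (((D:-17/8,K:49/8):21/8,(P:9/2,Q:7/2):49/8):31/16,W:31/16)
total length: 197/8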